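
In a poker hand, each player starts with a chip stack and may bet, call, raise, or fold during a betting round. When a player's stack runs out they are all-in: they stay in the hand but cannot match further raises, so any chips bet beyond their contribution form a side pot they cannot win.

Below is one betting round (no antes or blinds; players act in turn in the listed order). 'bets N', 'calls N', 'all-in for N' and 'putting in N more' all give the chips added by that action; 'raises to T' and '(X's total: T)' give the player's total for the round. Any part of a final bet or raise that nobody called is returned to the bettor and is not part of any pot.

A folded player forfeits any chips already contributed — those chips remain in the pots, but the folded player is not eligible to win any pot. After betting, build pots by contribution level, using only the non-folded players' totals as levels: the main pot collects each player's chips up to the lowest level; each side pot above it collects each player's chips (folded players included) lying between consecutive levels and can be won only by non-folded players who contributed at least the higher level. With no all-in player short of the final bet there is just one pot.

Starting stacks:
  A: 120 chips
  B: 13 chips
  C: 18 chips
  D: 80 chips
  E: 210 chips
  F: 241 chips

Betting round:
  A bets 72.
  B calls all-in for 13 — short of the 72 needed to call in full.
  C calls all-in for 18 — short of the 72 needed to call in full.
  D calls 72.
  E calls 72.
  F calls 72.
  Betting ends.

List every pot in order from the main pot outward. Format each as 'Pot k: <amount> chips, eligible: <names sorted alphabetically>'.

Pot 1: 78 chips, eligible: A, B, C, D, E, F
Pot 2: 25 chips, eligible: A, C, D, E, F
Pot 3: 216 chips, eligible: A, D, E, F

Derivation:
Contributions: A=72, B=13, C=18, D=72, E=72, F=72
Pot levels (distinct totals of non-folded players): 13, 18, 72
Layer 1-13: 13 each from A, B, C, D, E, F = 13*6 = 78 chips; eligible A, B, C, D, E, F
Layer 14-18: 5 each from A, C, D, E, F = 5*5 = 25 chips; eligible A, C, D, E, F
Layer 19-72: 54 each from A, D, E, F = 54*4 = 216 chips; eligible A, D, E, F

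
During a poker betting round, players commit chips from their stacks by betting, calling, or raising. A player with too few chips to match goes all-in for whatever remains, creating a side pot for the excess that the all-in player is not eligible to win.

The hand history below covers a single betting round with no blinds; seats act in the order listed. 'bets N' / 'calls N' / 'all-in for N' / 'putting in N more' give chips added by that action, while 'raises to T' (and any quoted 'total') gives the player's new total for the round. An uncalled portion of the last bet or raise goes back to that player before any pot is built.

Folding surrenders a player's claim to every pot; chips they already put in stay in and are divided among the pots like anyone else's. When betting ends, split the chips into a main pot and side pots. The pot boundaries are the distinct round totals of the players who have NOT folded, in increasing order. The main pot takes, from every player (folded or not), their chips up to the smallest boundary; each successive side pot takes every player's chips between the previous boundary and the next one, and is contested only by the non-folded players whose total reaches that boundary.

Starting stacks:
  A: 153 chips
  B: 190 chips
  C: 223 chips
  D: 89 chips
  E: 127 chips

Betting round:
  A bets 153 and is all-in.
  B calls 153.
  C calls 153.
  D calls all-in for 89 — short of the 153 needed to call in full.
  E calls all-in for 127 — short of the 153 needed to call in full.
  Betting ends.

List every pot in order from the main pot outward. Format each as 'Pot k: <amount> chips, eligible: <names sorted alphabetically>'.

Pot 1: 445 chips, eligible: A, B, C, D, E
Pot 2: 152 chips, eligible: A, B, C, E
Pot 3: 78 chips, eligible: A, B, C

Derivation:
Contributions: A=153, B=153, C=153, D=89, E=127
Pot levels (distinct totals of non-folded players): 89, 127, 153
Layer 1-89: 89 each from A, B, C, D, E = 89*5 = 445 chips; eligible A, B, C, D, E
Layer 90-127: 38 each from A, B, C, E = 38*4 = 152 chips; eligible A, B, C, E
Layer 128-153: 26 each from A, B, C = 26*3 = 78 chips; eligible A, B, C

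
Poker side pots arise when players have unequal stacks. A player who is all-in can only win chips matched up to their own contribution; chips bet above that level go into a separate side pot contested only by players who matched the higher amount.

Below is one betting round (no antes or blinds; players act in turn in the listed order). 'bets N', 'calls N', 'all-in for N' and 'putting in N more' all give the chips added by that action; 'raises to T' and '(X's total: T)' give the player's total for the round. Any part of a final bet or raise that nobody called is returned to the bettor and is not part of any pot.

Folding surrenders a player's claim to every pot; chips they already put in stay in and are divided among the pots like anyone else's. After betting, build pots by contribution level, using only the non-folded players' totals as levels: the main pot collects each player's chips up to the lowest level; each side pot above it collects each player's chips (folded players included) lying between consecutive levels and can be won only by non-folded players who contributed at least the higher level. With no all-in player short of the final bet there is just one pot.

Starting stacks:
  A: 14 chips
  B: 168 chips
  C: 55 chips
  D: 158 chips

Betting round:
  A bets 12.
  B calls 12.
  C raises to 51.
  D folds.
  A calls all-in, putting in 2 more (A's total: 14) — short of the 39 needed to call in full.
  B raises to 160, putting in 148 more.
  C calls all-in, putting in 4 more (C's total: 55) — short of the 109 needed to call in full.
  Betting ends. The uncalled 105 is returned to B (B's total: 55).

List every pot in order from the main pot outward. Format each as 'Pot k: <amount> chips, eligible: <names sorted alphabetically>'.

Contributions (after 105 returned to B): A=14, B=55, C=55
Folded: D
Pot levels (distinct totals of non-folded players): 14, 55
Layer 1-14: 14 each from A, B, C = 14*3 = 42 chips; eligible A, B, C
Layer 15-55: 41 each from B, C = 41*2 = 82 chips; eligible B, C

Pot 1: 42 chips, eligible: A, B, C
Pot 2: 82 chips, eligible: B, C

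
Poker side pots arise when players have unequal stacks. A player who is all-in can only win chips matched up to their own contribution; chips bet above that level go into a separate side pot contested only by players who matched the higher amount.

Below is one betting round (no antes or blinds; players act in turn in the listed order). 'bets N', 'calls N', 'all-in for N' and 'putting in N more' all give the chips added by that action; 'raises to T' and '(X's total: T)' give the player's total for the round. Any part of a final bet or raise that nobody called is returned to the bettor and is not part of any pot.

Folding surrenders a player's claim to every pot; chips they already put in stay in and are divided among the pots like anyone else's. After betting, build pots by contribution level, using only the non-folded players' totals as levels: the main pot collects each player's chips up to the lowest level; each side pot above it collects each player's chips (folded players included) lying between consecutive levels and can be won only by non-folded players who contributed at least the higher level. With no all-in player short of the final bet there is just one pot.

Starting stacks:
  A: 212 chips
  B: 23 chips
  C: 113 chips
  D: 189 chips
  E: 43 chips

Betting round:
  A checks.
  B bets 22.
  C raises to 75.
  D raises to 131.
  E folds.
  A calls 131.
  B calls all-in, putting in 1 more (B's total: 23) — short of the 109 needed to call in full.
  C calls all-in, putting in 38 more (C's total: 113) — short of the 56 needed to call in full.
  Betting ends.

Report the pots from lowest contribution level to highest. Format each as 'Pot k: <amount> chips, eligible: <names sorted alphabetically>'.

Pot 1: 92 chips, eligible: A, B, C, D
Pot 2: 270 chips, eligible: A, C, D
Pot 3: 36 chips, eligible: A, D

Derivation:
Contributions: A=131, B=23, C=113, D=131
Folded: E
Pot levels (distinct totals of non-folded players): 23, 113, 131
Layer 1-23: 23 each from A, B, C, D = 23*4 = 92 chips; eligible A, B, C, D
Layer 24-113: 90 each from A, C, D = 90*3 = 270 chips; eligible A, C, D
Layer 114-131: 18 each from A, D = 18*2 = 36 chips; eligible A, D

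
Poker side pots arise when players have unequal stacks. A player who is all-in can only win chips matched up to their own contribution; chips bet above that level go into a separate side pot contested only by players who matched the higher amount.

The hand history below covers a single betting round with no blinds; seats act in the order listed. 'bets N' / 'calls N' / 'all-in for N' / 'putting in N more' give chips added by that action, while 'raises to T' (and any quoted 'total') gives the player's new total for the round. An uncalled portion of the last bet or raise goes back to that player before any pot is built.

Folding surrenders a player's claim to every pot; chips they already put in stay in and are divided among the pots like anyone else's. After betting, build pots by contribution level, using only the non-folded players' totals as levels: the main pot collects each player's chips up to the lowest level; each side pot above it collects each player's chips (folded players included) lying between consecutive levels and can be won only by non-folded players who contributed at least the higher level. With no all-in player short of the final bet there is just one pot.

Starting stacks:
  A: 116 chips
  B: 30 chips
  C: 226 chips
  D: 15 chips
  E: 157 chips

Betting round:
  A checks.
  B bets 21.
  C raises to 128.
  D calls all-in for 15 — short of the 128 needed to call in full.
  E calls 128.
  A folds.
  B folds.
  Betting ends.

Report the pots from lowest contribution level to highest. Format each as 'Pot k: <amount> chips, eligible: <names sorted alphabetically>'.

Contributions: B=21, C=128, D=15, E=128
Folded: A, B
Pot levels (distinct totals of non-folded players): 15, 128
Layer 1-15: 15 each from B, C, D, E = 15*4 = 60 chips; eligible C, D, E
Layer 16-128: B 6 + C 113 + E 113 = 232 chips; eligible C, E

Pot 1: 60 chips, eligible: C, D, E
Pot 2: 232 chips, eligible: C, E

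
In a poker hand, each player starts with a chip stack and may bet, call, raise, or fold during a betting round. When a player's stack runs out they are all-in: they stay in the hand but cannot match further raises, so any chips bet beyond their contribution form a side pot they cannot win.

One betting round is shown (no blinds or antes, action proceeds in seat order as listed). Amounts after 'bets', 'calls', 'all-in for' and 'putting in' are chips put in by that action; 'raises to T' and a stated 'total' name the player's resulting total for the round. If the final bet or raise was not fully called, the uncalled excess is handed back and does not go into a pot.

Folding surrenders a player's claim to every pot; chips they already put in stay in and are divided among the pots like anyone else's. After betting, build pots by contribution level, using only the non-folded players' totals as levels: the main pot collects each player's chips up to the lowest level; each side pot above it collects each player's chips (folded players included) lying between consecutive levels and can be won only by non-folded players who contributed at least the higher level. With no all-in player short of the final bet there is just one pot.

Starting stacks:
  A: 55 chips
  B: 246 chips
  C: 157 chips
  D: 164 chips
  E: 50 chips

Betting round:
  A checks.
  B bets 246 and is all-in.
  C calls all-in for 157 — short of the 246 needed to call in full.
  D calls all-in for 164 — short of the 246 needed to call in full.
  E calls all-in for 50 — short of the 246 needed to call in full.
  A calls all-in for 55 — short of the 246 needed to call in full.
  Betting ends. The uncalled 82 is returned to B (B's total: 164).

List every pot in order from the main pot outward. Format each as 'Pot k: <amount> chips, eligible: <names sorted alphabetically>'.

Contributions (after 82 returned to B): A=55, B=164, C=157, D=164, E=50
Pot levels (distinct totals of non-folded players): 50, 55, 157, 164
Layer 1-50: 50 each from A, B, C, D, E = 50*5 = 250 chips; eligible A, B, C, D, E
Layer 51-55: 5 each from A, B, C, D = 5*4 = 20 chips; eligible A, B, C, D
Layer 56-157: 102 each from B, C, D = 102*3 = 306 chips; eligible B, C, D
Layer 158-164: 7 each from B, D = 7*2 = 14 chips; eligible B, D

Pot 1: 250 chips, eligible: A, B, C, D, E
Pot 2: 20 chips, eligible: A, B, C, D
Pot 3: 306 chips, eligible: B, C, D
Pot 4: 14 chips, eligible: B, D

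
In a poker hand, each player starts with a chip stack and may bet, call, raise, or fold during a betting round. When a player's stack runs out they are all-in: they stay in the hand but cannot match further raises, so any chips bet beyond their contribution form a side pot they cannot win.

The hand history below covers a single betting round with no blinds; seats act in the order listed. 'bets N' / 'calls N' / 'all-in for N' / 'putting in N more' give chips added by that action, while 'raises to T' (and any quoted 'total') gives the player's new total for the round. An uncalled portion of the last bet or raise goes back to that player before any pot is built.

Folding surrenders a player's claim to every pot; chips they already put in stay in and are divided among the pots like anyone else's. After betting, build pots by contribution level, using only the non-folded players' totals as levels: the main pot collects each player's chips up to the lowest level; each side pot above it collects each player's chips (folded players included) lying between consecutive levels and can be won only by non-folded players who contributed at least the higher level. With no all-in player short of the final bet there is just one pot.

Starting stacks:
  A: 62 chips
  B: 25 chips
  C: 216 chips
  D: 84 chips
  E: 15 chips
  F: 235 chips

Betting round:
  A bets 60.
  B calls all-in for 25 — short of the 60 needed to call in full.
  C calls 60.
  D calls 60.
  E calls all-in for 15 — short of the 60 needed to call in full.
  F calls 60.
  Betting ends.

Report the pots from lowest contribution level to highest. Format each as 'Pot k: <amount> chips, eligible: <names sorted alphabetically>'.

Contributions: A=60, B=25, C=60, D=60, E=15, F=60
Pot levels (distinct totals of non-folded players): 15, 25, 60
Layer 1-15: 15 each from A, B, C, D, E, F = 15*6 = 90 chips; eligible A, B, C, D, E, F
Layer 16-25: 10 each from A, B, C, D, F = 10*5 = 50 chips; eligible A, B, C, D, F
Layer 26-60: 35 each from A, C, D, F = 35*4 = 140 chips; eligible A, C, D, F

Pot 1: 90 chips, eligible: A, B, C, D, E, F
Pot 2: 50 chips, eligible: A, B, C, D, F
Pot 3: 140 chips, eligible: A, C, D, F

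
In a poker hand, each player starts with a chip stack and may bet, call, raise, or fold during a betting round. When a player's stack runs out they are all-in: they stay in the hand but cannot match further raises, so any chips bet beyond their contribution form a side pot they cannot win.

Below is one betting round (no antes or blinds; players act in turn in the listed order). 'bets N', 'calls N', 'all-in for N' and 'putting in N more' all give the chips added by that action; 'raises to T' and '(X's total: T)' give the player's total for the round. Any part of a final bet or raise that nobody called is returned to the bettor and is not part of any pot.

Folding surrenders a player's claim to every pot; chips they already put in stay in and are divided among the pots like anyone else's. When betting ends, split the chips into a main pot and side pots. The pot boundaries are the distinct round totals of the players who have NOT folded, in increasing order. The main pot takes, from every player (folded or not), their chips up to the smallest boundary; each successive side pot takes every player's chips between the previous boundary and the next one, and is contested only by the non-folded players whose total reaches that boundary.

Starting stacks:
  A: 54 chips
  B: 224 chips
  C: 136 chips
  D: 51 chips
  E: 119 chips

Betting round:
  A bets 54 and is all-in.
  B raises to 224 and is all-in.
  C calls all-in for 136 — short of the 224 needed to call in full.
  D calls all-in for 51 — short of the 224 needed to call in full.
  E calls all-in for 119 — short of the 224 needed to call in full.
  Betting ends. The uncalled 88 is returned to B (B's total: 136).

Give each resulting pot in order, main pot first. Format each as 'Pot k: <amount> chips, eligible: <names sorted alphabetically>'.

Pot 1: 255 chips, eligible: A, B, C, D, E
Pot 2: 12 chips, eligible: A, B, C, E
Pot 3: 195 chips, eligible: B, C, E
Pot 4: 34 chips, eligible: B, C

Derivation:
Contributions (after 88 returned to B): A=54, B=136, C=136, D=51, E=119
Pot levels (distinct totals of non-folded players): 51, 54, 119, 136
Layer 1-51: 51 each from A, B, C, D, E = 51*5 = 255 chips; eligible A, B, C, D, E
Layer 52-54: 3 each from A, B, C, E = 3*4 = 12 chips; eligible A, B, C, E
Layer 55-119: 65 each from B, C, E = 65*3 = 195 chips; eligible B, C, E
Layer 120-136: 17 each from B, C = 17*2 = 34 chips; eligible B, C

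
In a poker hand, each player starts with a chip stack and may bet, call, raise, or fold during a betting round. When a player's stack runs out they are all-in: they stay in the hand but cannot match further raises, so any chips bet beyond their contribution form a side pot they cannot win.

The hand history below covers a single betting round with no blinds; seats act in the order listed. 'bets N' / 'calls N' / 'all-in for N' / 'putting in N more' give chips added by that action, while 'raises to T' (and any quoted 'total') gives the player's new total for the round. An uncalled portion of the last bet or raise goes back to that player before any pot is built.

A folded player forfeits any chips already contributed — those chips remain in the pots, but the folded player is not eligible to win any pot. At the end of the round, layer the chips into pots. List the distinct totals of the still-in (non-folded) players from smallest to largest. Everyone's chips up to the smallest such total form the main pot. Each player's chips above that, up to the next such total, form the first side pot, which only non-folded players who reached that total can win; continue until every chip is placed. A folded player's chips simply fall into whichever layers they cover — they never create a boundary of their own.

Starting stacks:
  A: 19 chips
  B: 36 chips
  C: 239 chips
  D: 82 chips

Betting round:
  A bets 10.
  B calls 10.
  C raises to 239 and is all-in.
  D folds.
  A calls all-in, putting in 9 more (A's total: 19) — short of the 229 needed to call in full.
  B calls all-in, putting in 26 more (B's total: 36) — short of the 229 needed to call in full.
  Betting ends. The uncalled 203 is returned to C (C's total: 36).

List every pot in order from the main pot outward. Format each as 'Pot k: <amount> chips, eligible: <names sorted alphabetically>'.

Pot 1: 57 chips, eligible: A, B, C
Pot 2: 34 chips, eligible: B, C

Derivation:
Contributions (after 203 returned to C): A=19, B=36, C=36
Folded: D
Pot levels (distinct totals of non-folded players): 19, 36
Layer 1-19: 19 each from A, B, C = 19*3 = 57 chips; eligible A, B, C
Layer 20-36: 17 each from B, C = 17*2 = 34 chips; eligible B, C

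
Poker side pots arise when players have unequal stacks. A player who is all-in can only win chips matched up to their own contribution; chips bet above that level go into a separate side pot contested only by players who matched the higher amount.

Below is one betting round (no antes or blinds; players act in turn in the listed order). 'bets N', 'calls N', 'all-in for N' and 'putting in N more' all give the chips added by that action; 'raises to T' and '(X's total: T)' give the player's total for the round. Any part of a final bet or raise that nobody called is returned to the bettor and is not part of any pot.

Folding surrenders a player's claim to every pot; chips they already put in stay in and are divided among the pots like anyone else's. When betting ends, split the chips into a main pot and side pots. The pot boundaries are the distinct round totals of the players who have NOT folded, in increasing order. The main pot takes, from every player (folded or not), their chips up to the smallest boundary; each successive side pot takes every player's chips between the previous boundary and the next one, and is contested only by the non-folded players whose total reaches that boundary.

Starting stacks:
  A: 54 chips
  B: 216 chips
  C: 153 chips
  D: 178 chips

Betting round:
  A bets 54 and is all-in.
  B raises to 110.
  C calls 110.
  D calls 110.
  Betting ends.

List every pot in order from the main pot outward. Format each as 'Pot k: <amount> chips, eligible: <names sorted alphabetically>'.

Contributions: A=54, B=110, C=110, D=110
Pot levels (distinct totals of non-folded players): 54, 110
Layer 1-54: 54 each from A, B, C, D = 54*4 = 216 chips; eligible A, B, C, D
Layer 55-110: 56 each from B, C, D = 56*3 = 168 chips; eligible B, C, D

Pot 1: 216 chips, eligible: A, B, C, D
Pot 2: 168 chips, eligible: B, C, D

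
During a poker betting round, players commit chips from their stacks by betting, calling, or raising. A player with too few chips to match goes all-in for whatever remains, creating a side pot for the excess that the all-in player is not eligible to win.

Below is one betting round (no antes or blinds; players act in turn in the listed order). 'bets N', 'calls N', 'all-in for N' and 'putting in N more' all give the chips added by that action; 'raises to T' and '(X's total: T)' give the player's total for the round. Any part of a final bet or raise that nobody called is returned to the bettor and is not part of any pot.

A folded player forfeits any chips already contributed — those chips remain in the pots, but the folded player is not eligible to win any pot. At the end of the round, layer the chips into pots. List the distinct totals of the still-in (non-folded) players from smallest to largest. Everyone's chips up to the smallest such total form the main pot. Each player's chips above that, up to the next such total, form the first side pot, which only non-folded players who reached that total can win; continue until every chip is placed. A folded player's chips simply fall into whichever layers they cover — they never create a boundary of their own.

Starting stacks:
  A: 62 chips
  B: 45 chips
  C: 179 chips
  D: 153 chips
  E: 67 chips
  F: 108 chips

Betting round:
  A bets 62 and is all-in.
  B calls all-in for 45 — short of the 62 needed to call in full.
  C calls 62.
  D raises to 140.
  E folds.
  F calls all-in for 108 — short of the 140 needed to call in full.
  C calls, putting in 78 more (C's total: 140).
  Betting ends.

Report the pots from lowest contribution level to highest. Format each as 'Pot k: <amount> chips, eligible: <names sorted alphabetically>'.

Pot 1: 225 chips, eligible: A, B, C, D, F
Pot 2: 68 chips, eligible: A, C, D, F
Pot 3: 138 chips, eligible: C, D, F
Pot 4: 64 chips, eligible: C, D

Derivation:
Contributions: A=62, B=45, C=140, D=140, F=108
Folded: E
Pot levels (distinct totals of non-folded players): 45, 62, 108, 140
Layer 1-45: 45 each from A, B, C, D, F = 45*5 = 225 chips; eligible A, B, C, D, F
Layer 46-62: 17 each from A, C, D, F = 17*4 = 68 chips; eligible A, C, D, F
Layer 63-108: 46 each from C, D, F = 46*3 = 138 chips; eligible C, D, F
Layer 109-140: 32 each from C, D = 32*2 = 64 chips; eligible C, D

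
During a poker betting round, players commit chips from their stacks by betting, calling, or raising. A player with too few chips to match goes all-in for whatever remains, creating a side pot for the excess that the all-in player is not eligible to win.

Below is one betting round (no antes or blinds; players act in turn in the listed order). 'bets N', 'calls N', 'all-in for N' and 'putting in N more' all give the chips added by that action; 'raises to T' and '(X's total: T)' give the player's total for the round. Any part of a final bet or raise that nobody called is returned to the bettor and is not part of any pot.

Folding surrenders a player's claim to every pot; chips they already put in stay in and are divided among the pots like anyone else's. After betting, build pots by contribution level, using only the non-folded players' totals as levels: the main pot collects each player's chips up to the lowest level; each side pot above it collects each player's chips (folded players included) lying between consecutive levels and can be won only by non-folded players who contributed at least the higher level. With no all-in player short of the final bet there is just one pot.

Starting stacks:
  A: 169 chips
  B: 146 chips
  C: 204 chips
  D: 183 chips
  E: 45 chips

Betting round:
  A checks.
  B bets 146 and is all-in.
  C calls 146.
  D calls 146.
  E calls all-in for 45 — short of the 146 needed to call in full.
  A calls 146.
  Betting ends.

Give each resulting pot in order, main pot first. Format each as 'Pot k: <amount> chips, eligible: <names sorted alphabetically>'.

Pot 1: 225 chips, eligible: A, B, C, D, E
Pot 2: 404 chips, eligible: A, B, C, D

Derivation:
Contributions: A=146, B=146, C=146, D=146, E=45
Pot levels (distinct totals of non-folded players): 45, 146
Layer 1-45: 45 each from A, B, C, D, E = 45*5 = 225 chips; eligible A, B, C, D, E
Layer 46-146: 101 each from A, B, C, D = 101*4 = 404 chips; eligible A, B, C, D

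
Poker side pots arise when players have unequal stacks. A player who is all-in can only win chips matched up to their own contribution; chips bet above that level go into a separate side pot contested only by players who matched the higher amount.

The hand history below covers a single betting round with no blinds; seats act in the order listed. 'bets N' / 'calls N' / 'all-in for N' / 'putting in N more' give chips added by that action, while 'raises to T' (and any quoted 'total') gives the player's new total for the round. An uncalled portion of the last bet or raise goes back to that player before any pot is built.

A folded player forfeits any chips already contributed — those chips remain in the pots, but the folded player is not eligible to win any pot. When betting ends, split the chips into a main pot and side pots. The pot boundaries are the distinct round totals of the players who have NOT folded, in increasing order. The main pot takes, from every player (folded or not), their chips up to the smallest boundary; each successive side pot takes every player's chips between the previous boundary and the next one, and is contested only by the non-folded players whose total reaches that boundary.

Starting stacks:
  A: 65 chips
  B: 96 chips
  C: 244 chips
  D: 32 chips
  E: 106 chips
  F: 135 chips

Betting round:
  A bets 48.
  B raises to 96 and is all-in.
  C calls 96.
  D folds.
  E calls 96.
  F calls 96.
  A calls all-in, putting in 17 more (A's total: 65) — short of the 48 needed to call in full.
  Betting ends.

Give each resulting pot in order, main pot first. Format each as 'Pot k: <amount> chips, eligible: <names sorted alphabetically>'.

Contributions: A=65, B=96, C=96, E=96, F=96
Folded: D
Pot levels (distinct totals of non-folded players): 65, 96
Layer 1-65: 65 each from A, B, C, E, F = 65*5 = 325 chips; eligible A, B, C, E, F
Layer 66-96: 31 each from B, C, E, F = 31*4 = 124 chips; eligible B, C, E, F

Pot 1: 325 chips, eligible: A, B, C, E, F
Pot 2: 124 chips, eligible: B, C, E, F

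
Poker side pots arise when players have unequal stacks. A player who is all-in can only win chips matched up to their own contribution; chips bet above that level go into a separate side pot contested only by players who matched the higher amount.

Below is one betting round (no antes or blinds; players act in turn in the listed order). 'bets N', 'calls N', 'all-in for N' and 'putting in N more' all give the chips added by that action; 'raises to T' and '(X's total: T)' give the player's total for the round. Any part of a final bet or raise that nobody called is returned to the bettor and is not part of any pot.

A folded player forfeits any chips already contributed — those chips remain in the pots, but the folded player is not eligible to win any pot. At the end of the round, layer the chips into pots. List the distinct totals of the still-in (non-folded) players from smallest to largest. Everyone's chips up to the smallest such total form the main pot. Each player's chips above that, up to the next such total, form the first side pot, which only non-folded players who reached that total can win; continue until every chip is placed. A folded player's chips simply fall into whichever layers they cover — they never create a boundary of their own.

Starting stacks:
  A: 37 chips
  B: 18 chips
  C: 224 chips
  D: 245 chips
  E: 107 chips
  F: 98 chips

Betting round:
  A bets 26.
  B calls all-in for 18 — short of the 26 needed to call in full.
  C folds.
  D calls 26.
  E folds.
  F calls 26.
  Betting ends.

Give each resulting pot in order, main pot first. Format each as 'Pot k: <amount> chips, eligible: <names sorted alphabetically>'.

Contributions: A=26, B=18, D=26, F=26
Folded: C, E
Pot levels (distinct totals of non-folded players): 18, 26
Layer 1-18: 18 each from A, B, D, F = 18*4 = 72 chips; eligible A, B, D, F
Layer 19-26: 8 each from A, D, F = 8*3 = 24 chips; eligible A, D, F

Pot 1: 72 chips, eligible: A, B, D, F
Pot 2: 24 chips, eligible: A, D, F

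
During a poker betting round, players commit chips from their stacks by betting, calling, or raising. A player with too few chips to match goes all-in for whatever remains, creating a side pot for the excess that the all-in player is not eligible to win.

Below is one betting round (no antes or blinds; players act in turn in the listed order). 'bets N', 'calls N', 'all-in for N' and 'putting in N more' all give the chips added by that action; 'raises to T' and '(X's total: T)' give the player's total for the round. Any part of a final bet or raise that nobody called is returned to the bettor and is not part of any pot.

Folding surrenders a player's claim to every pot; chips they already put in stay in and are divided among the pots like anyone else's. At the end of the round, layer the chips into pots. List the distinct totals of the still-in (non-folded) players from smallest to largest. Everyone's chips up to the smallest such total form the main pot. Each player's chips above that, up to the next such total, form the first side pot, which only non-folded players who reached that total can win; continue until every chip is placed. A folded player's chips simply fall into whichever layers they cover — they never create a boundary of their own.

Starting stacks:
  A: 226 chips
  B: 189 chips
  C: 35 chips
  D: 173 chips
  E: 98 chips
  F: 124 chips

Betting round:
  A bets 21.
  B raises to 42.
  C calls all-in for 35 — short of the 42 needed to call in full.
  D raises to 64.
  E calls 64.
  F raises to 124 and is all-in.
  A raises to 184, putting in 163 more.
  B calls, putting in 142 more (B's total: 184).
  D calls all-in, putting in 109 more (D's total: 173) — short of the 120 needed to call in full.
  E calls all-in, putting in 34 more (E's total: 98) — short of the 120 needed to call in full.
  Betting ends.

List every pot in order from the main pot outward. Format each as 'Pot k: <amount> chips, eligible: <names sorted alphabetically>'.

Contributions: A=184, B=184, C=35, D=173, E=98, F=124
Pot levels (distinct totals of non-folded players): 35, 98, 124, 173, 184
Layer 1-35: 35 each from A, B, C, D, E, F = 35*6 = 210 chips; eligible A, B, C, D, E, F
Layer 36-98: 63 each from A, B, D, E, F = 63*5 = 315 chips; eligible A, B, D, E, F
Layer 99-124: 26 each from A, B, D, F = 26*4 = 104 chips; eligible A, B, D, F
Layer 125-173: 49 each from A, B, D = 49*3 = 147 chips; eligible A, B, D
Layer 174-184: 11 each from A, B = 11*2 = 22 chips; eligible A, B

Pot 1: 210 chips, eligible: A, B, C, D, E, F
Pot 2: 315 chips, eligible: A, B, D, E, F
Pot 3: 104 chips, eligible: A, B, D, F
Pot 4: 147 chips, eligible: A, B, D
Pot 5: 22 chips, eligible: A, B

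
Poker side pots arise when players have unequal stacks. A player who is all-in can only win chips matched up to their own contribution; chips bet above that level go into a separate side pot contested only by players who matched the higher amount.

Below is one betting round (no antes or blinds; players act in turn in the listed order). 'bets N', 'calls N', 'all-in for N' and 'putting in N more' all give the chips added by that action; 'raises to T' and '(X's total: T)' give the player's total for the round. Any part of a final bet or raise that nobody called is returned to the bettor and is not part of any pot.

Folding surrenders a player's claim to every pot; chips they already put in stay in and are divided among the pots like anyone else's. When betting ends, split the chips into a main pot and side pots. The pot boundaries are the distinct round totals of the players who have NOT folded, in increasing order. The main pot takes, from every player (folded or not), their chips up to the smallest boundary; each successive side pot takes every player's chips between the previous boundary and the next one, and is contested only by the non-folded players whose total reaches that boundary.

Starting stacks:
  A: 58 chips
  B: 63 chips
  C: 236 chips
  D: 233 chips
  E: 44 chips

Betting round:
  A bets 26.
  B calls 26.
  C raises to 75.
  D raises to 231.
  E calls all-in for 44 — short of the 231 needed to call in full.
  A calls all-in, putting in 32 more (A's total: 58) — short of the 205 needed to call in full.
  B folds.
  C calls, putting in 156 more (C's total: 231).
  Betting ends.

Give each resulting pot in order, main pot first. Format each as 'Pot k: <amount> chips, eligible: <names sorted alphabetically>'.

Contributions: A=58, B=26, C=231, D=231, E=44
Folded: B
Pot levels (distinct totals of non-folded players): 44, 58, 231
Layer 1-44: A 44 + B 26 + C 44 + D 44 + E 44 = 202 chips; eligible A, C, D, E
Layer 45-58: 14 each from A, C, D = 14*3 = 42 chips; eligible A, C, D
Layer 59-231: 173 each from C, D = 173*2 = 346 chips; eligible C, D

Pot 1: 202 chips, eligible: A, C, D, E
Pot 2: 42 chips, eligible: A, C, D
Pot 3: 346 chips, eligible: C, D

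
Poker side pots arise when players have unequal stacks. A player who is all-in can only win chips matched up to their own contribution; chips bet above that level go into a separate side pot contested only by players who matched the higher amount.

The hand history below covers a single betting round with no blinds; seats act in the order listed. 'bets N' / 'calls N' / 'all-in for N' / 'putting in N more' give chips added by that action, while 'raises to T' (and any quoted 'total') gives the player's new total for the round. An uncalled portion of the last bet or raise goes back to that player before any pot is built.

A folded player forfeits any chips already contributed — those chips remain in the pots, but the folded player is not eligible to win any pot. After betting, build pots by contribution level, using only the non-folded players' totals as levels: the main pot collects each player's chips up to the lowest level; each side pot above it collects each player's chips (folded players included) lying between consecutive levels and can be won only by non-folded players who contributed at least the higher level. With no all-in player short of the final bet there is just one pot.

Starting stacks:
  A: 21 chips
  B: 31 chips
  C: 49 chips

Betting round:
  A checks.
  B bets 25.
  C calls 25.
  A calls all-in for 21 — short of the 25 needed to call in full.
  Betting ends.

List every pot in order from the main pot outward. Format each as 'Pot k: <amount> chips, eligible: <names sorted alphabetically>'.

Pot 1: 63 chips, eligible: A, B, C
Pot 2: 8 chips, eligible: B, C

Derivation:
Contributions: A=21, B=25, C=25
Pot levels (distinct totals of non-folded players): 21, 25
Layer 1-21: 21 each from A, B, C = 21*3 = 63 chips; eligible A, B, C
Layer 22-25: 4 each from B, C = 4*2 = 8 chips; eligible B, C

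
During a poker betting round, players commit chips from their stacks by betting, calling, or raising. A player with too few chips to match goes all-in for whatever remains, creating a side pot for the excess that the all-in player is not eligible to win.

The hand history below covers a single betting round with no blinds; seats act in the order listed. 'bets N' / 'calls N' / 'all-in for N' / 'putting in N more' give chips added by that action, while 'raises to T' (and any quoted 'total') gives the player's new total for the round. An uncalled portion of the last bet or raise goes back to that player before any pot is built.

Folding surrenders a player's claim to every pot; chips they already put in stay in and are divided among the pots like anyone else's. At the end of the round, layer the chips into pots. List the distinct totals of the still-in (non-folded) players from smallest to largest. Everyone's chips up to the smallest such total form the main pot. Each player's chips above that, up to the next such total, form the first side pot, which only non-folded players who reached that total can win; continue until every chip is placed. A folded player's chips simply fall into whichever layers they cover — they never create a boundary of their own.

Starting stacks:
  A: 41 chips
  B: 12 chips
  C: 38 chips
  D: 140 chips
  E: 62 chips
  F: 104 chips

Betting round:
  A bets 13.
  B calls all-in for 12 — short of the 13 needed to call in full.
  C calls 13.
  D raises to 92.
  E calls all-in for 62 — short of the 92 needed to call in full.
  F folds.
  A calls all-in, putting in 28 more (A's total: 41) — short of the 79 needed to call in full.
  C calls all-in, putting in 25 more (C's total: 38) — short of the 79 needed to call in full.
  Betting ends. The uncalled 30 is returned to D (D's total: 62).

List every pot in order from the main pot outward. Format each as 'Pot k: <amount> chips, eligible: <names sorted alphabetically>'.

Contributions (after 30 returned to D): A=41, B=12, C=38, D=62, E=62
Folded: F
Pot levels (distinct totals of non-folded players): 12, 38, 41, 62
Layer 1-12: 12 each from A, B, C, D, E = 12*5 = 60 chips; eligible A, B, C, D, E
Layer 13-38: 26 each from A, C, D, E = 26*4 = 104 chips; eligible A, C, D, E
Layer 39-41: 3 each from A, D, E = 3*3 = 9 chips; eligible A, D, E
Layer 42-62: 21 each from D, E = 21*2 = 42 chips; eligible D, E

Pot 1: 60 chips, eligible: A, B, C, D, E
Pot 2: 104 chips, eligible: A, C, D, E
Pot 3: 9 chips, eligible: A, D, E
Pot 4: 42 chips, eligible: D, E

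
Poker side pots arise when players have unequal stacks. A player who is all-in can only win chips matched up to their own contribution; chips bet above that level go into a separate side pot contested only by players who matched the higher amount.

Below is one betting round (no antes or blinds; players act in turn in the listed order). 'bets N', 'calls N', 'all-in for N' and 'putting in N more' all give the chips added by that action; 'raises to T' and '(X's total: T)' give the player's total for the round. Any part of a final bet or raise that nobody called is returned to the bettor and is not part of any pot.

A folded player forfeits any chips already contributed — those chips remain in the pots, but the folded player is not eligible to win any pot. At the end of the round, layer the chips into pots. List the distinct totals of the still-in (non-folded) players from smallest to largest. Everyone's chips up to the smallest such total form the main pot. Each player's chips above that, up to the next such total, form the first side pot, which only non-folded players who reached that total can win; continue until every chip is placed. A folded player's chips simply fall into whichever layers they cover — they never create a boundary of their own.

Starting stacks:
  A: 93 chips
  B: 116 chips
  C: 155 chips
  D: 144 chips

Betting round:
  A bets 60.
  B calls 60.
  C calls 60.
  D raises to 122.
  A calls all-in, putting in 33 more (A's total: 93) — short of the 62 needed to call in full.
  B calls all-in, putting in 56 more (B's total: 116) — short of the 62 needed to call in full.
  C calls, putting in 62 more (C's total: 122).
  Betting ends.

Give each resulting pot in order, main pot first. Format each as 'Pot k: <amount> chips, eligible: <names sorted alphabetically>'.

Pot 1: 372 chips, eligible: A, B, C, D
Pot 2: 69 chips, eligible: B, C, D
Pot 3: 12 chips, eligible: C, D

Derivation:
Contributions: A=93, B=116, C=122, D=122
Pot levels (distinct totals of non-folded players): 93, 116, 122
Layer 1-93: 93 each from A, B, C, D = 93*4 = 372 chips; eligible A, B, C, D
Layer 94-116: 23 each from B, C, D = 23*3 = 69 chips; eligible B, C, D
Layer 117-122: 6 each from C, D = 6*2 = 12 chips; eligible C, D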